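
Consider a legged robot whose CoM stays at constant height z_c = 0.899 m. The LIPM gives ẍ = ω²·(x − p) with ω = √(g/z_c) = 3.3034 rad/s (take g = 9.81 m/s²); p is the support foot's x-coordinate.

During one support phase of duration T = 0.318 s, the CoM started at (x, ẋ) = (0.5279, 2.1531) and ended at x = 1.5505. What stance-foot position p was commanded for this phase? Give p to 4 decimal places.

ωT = 3.3034·0.318 = 1.050481; cosh(ωT) = 1.604398, sinh(ωT) = 1.254629
x(T) = p + (x₀−p)·cosh(ωT) + (ẋ₀/ω)·sinh(ωT) ⇒ p·(1 − cosh) = x(T) − x₀·cosh − (ẋ₀/ω)·sinh
numerator   = 1.5505 − (0.5279)·1.604398 − (2.1531/3.3034)·1.254629 = -0.114207
denominator = 1 − 1.604398 = -0.604398
p = -0.114207 / -0.604398 = 0.1890

p = 0.1890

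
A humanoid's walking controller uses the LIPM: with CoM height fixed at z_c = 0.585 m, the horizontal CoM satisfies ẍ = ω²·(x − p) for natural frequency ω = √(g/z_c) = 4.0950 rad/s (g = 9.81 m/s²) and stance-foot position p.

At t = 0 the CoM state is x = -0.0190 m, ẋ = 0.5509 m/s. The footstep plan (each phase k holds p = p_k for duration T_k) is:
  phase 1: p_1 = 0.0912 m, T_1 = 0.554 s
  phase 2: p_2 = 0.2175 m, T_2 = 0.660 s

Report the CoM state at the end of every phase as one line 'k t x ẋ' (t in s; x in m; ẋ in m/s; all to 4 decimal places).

phase 1: p=0.0912, T=0.554, ωT=2.268630, cosh=4.884801, sinh=4.781348; start (x,ẋ)=(-0.019000, 0.550900) → end (x,ẋ)=(0.196129, 0.533363)
phase 2: p=0.2175, T=0.660, ωT=2.702700, cosh=7.493493, sinh=7.426468; start (x,ẋ)=(0.196129, 0.533363) → end (x,ẋ)=(1.024636, 3.346836)

1 0.5540 0.1961 0.5334
2 1.2140 1.0246 3.3468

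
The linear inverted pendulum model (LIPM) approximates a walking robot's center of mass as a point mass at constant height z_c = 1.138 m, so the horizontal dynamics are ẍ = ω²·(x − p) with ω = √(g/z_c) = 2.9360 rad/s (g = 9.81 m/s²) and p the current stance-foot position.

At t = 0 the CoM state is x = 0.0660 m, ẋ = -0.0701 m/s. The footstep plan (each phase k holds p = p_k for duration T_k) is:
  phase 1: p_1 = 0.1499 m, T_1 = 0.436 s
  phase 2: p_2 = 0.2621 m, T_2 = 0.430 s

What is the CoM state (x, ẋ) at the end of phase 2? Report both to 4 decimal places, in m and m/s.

phase 1: p=0.1499, T=0.436, ωT=1.280096, cosh=1.937498, sinh=1.659487; start (x,ẋ)=(0.066000, -0.070100) → end (x,ẋ)=(-0.052278, -0.544601)
phase 2: p=0.2621, T=0.430, ωT=1.262480, cosh=1.908563, sinh=1.625612; start (x,ẋ)=(-0.052278, -0.544601) → end (x,ẋ)=(-0.639446, -2.539867)

x = -0.6394, ẋ = -2.5399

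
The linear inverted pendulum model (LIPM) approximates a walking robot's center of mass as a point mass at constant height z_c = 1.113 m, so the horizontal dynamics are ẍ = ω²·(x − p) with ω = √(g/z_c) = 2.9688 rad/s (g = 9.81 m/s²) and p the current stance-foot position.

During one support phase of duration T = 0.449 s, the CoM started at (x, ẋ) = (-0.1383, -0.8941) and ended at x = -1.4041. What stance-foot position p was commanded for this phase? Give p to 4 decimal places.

ωT = 2.9688·0.449 = 1.332991; cosh(ωT) = 2.028029, sinh(ωT) = 1.764341
x(T) = p + (x₀−p)·cosh(ωT) + (ẋ₀/ω)·sinh(ωT) ⇒ p·(1 − cosh) = x(T) − x₀·cosh − (ẋ₀/ω)·sinh
numerator   = -1.4041 − (-0.1383)·2.028029 − (-0.8941/2.9688)·1.764341 = -0.592265
denominator = 1 − 2.028029 = -1.028029
p = -0.592265 / -1.028029 = 0.5761

p = 0.5761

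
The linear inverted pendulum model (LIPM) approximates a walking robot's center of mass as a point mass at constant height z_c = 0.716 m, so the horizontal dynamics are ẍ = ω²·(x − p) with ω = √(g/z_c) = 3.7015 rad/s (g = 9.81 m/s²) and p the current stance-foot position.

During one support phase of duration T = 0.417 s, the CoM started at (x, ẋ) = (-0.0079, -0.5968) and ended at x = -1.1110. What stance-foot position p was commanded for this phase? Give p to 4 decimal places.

p = 0.5054

ωT = 3.7015·0.417 = 1.543525; cosh(ωT) = 2.447345, sinh(ωT) = 2.233719
x(T) = p + (x₀−p)·cosh(ωT) + (ẋ₀/ω)·sinh(ωT) ⇒ p·(1 − cosh) = x(T) − x₀·cosh − (ẋ₀/ω)·sinh
numerator   = -1.1110 − (-0.0079)·2.447345 − (-0.5968/3.7015)·2.233719 = -0.731519
denominator = 1 − 2.447345 = -1.447345
p = -0.731519 / -1.447345 = 0.5054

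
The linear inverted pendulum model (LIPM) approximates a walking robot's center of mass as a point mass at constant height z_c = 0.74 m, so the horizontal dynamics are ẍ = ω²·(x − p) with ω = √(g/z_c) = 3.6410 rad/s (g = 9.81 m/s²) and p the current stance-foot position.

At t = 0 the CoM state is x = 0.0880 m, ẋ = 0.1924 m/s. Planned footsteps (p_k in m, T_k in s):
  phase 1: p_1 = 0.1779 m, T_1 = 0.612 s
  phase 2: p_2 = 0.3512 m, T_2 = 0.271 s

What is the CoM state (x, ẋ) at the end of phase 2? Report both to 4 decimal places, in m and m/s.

x = -0.3778, ẋ = -2.3983

phase 1: p=0.1779, T=0.612, ωT=2.228292, cosh=4.695854, sinh=4.588142; start (x,ẋ)=(0.088000, 0.192400) → end (x,ẋ)=(-0.001808, -0.598335)
phase 2: p=0.3512, T=0.271, ωT=0.986711, cosh=1.527599, sinh=1.154798; start (x,ẋ)=(-0.001808, -0.598335) → end (x,ẋ)=(-0.377826, -2.398281)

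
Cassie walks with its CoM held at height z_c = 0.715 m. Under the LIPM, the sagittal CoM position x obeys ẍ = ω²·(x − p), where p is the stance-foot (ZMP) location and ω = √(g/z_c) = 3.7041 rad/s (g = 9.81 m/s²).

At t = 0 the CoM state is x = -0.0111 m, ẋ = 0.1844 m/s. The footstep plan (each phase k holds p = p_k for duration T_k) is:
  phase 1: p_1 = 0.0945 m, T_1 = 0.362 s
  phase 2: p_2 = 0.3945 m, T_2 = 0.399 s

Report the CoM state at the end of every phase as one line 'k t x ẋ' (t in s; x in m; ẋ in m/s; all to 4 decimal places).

phase 1: p=0.0945, T=0.362, ωT=1.340884, cosh=2.042018, sinh=1.780404; start (x,ẋ)=(-0.011100, 0.184400) → end (x,ẋ)=(-0.032504, -0.319862)
phase 2: p=0.3945, T=0.399, ωT=1.477936, cosh=2.305998, sinh=2.077890; start (x,ẋ)=(-0.032504, -0.319862) → end (x,ẋ)=(-0.769603, -4.024127)

1 0.3620 -0.0325 -0.3199
2 0.7610 -0.7696 -4.0241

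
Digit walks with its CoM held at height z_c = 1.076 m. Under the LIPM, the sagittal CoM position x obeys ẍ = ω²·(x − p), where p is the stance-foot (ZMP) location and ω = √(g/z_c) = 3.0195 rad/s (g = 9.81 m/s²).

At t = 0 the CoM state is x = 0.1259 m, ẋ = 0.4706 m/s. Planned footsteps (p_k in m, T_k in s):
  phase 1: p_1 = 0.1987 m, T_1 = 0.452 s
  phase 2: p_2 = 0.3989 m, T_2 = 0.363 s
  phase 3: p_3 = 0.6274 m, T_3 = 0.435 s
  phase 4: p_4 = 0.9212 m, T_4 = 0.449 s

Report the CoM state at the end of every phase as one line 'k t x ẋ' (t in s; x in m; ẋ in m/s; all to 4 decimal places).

phase 1: p=0.1987, T=0.452, ωT=1.364814, cosh=2.085211, sinh=1.829783; start (x,ẋ)=(0.125900, 0.470600) → end (x,ẋ)=(0.332075, 0.579078)
phase 2: p=0.3989, T=0.363, ωT=1.096078, cosh=1.663294, sinh=1.329115; start (x,ẋ)=(0.332075, 0.579078) → end (x,ẋ)=(0.542647, 0.694991)
phase 3: p=0.6274, T=0.435, ωT=1.313482, cosh=1.993993, sinh=1.725110; start (x,ẋ)=(0.542647, 0.694991) → end (x,ẋ)=(0.855468, 0.944332)
phase 4: p=0.9212, T=0.449, ωT=1.355755, cosh=2.068722, sinh=1.810969; start (x,ẋ)=(0.855468, 0.944332) → end (x,ẋ)=(1.351590, 1.594124)

1 0.4520 0.3321 0.5791
2 0.8150 0.5426 0.6950
3 1.2500 0.8555 0.9443
4 1.6990 1.3516 1.5941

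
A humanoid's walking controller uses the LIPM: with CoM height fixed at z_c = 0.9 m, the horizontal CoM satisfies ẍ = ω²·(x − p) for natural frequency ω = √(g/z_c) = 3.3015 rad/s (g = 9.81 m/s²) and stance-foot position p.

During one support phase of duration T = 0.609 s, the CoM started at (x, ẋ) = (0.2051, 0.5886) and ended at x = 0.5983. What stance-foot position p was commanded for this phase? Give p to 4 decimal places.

p = 0.2981

ωT = 3.3015·0.609 = 2.010613; cosh(ωT) = 3.800902, sinh(ωT) = 3.666995
x(T) = p + (x₀−p)·cosh(ωT) + (ẋ₀/ω)·sinh(ωT) ⇒ p·(1 − cosh) = x(T) − x₀·cosh − (ẋ₀/ω)·sinh
numerator   = 0.5983 − (0.2051)·3.800902 − (0.5886/3.3015)·3.666995 = -0.835026
denominator = 1 − 3.800902 = -2.800902
p = -0.835026 / -2.800902 = 0.2981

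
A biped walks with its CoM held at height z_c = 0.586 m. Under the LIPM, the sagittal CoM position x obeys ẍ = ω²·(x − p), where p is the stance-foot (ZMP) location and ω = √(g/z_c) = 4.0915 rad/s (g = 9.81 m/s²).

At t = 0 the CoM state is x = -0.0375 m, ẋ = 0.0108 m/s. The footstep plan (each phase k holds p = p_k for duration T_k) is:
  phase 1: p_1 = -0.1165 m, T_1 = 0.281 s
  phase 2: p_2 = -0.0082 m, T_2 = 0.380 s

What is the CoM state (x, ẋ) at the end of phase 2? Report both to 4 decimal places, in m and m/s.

phase 1: p=-0.1165, T=0.281, ωT=1.149711, cosh=1.737005, sinh=1.420277; start (x,ẋ)=(-0.037500, 0.010800) → end (x,ẋ)=(0.024472, 0.477834)
phase 2: p=-0.0082, T=0.380, ωT=1.554770, cosh=2.472618, sinh=2.261380; start (x,ẋ)=(0.024472, 0.477834) → end (x,ẋ)=(0.336686, 1.483799)

x = 0.3367, ẋ = 1.4838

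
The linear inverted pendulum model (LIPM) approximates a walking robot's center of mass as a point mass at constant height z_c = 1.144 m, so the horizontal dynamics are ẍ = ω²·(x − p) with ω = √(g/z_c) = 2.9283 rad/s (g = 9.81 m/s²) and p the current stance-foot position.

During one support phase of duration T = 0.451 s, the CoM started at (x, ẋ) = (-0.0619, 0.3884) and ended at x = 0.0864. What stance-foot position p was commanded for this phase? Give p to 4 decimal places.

p = 0.0200

ωT = 2.9283·0.451 = 1.320663; cosh(ωT) = 2.006432, sinh(ωT) = 1.739474
x(T) = p + (x₀−p)·cosh(ωT) + (ẋ₀/ω)·sinh(ωT) ⇒ p·(1 − cosh) = x(T) − x₀·cosh − (ẋ₀/ω)·sinh
numerator   = 0.0864 − (-0.0619)·2.006432 − (0.3884/2.9283)·1.739474 = -0.020120
denominator = 1 − 2.006432 = -1.006432
p = -0.020120 / -1.006432 = 0.0200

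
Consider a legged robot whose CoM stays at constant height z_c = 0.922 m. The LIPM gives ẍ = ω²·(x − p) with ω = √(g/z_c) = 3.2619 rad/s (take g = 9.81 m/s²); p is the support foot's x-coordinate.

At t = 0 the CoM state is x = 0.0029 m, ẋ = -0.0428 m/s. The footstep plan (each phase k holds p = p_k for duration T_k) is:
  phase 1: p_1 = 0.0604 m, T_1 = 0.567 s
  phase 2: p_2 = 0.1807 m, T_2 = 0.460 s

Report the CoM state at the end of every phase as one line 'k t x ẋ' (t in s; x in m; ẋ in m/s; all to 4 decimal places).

1 0.5670 -0.1675 -0.7208
2 1.0270 -1.1096 -4.1163

phase 1: p=0.0604, T=0.567, ωT=1.849497, cosh=3.256970, sinh=3.099654; start (x,ẋ)=(0.002900, -0.042800) → end (x,ẋ)=(-0.167547, -0.720767)
phase 2: p=0.1807, T=0.460, ωT=1.500474, cosh=2.353419, sinh=2.130395; start (x,ẋ)=(-0.167547, -0.720767) → end (x,ẋ)=(-1.109614, -4.116281)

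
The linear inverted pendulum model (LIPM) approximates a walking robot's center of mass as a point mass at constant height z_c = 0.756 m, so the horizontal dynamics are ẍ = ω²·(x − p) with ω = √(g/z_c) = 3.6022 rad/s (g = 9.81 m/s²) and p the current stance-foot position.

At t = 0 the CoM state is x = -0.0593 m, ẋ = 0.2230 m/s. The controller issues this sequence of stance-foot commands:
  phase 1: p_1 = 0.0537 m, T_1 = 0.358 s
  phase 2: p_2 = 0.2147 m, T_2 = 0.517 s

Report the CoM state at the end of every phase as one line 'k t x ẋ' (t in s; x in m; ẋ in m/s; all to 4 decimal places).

phase 1: p=0.0537, T=0.358, ωT=1.289588, cosh=1.953337, sinh=1.677952; start (x,ẋ)=(-0.059300, 0.223000) → end (x,ẋ)=(-0.063151, -0.247414)
phase 2: p=0.2147, T=0.517, ωT=1.862337, cosh=3.297039, sinh=3.141730; start (x,ẋ)=(-0.063151, -0.247414) → end (x,ẋ)=(-0.917172, -3.960209)

1 0.3580 -0.0632 -0.2474
2 0.8750 -0.9172 -3.9602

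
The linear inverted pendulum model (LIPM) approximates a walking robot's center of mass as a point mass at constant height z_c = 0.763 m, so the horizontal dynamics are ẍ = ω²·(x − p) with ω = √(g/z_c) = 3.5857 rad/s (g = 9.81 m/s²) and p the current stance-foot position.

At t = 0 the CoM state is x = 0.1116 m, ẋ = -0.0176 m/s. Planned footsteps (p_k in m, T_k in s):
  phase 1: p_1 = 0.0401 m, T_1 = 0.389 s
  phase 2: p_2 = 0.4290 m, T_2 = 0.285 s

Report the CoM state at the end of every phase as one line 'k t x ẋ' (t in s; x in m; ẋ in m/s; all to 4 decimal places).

phase 1: p=0.0401, T=0.389, ωT=1.394837, cosh=2.141096, sinh=1.893222; start (x,ẋ)=(0.111600, -0.017600) → end (x,ẋ)=(0.183896, 0.447696)
phase 2: p=0.4290, T=0.285, ωT=1.021924, cosh=1.569219, sinh=1.209318; start (x,ẋ)=(0.183896, 0.447696) → end (x,ẋ)=(0.195368, -0.360300)

1 0.3890 0.1839 0.4477
2 0.6740 0.1954 -0.3603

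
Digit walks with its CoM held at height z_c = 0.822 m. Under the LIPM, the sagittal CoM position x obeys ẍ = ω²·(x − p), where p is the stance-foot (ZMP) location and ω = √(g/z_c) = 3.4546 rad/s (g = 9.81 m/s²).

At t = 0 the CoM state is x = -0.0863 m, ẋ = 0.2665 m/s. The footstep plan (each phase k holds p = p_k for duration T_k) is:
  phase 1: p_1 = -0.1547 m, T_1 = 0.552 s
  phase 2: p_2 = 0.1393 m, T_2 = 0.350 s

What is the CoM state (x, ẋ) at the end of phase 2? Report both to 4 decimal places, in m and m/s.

x = 1.2442, ẋ = 4.1216

phase 1: p=-0.1547, T=0.552, ωT=1.906939, cosh=3.440492, sinh=3.291958; start (x,ẋ)=(-0.086300, 0.266500) → end (x,ẋ)=(0.334583, 1.694763)
phase 2: p=0.1393, T=0.350, ωT=1.209110, cosh=1.824482, sinh=1.526019; start (x,ẋ)=(0.334583, 1.694763) → end (x,ẋ)=(1.244227, 4.121555)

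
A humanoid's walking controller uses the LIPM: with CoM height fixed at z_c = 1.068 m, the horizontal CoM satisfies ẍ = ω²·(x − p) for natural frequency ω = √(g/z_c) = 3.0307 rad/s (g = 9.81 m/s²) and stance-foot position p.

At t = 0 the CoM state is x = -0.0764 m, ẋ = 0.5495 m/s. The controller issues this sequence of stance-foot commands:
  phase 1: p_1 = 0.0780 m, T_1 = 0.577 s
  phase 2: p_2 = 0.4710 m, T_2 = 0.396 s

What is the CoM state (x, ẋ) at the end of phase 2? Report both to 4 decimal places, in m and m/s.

x = 0.0073, ẋ = -0.9933

phase 1: p=0.0780, T=0.577, ωT=1.748714, cosh=2.960602, sinh=2.786604; start (x,ẋ)=(-0.076400, 0.549500) → end (x,ẋ)=(0.126126, 0.322887)
phase 2: p=0.4710, T=0.396, ωT=1.200157, cosh=1.810893, sinh=1.509746; start (x,ẋ)=(0.126126, 0.322887) → end (x,ẋ)=(0.007316, -0.993288)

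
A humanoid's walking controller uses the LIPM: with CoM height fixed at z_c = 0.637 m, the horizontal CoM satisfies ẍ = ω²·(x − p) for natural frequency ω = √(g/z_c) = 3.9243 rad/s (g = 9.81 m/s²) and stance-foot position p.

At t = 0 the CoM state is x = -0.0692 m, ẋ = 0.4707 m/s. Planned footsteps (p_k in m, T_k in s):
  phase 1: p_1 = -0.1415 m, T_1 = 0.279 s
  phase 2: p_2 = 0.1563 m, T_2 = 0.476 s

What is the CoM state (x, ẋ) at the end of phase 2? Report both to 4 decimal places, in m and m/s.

x = 1.0282, ẋ = 3.6117

phase 1: p=-0.1415, T=0.279, ωT=1.094880, cosh=1.661701, sinh=1.327122; start (x,ẋ)=(-0.069200, 0.470700) → end (x,ẋ)=(0.137823, 1.158703)
phase 2: p=0.1563, T=0.476, ωT=1.867967, cosh=3.314778, sinh=3.160340; start (x,ẋ)=(0.137823, 1.158703) → end (x,ẋ)=(1.028185, 3.611683)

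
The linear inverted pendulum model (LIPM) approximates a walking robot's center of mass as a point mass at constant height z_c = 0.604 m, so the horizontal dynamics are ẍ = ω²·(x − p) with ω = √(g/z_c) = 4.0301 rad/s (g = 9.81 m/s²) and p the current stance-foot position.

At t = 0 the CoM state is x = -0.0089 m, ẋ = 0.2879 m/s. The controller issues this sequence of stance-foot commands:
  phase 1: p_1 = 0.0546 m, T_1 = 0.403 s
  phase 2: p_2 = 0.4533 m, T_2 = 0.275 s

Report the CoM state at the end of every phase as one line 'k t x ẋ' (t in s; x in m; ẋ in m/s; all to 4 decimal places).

1 0.4030 0.0614 0.1347
2 0.6780 -0.1598 -1.9049

phase 1: p=0.0546, T=0.403, ωT=1.624130, cosh=2.635544, sinh=2.438461; start (x,ẋ)=(-0.008900, 0.287900) → end (x,ẋ)=(0.061440, 0.134743)
phase 2: p=0.4533, T=0.275, ωT=1.108278, cosh=1.679632, sinh=1.349505; start (x,ẋ)=(0.061440, 0.134743) → end (x,ẋ)=(-0.159760, -1.904864)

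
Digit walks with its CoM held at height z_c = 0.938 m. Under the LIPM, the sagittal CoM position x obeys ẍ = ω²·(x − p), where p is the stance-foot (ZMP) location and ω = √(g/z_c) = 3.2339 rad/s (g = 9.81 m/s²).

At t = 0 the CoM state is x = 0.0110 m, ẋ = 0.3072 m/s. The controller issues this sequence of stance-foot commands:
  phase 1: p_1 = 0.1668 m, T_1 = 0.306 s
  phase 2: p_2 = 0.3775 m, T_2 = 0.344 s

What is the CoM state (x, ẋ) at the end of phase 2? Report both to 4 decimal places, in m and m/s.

x = -0.2417, ẋ = -1.6793

phase 1: p=0.1668, T=0.306, ωT=0.989573, cosh=1.530911, sinh=1.159176; start (x,ẋ)=(0.011000, 0.307200) → end (x,ẋ)=(0.038398, -0.113745)
phase 2: p=0.3775, T=0.344, ωT=1.112462, cosh=1.685293, sinh=1.356544; start (x,ẋ)=(0.038398, -0.113745) → end (x,ẋ)=(-0.241699, -1.679308)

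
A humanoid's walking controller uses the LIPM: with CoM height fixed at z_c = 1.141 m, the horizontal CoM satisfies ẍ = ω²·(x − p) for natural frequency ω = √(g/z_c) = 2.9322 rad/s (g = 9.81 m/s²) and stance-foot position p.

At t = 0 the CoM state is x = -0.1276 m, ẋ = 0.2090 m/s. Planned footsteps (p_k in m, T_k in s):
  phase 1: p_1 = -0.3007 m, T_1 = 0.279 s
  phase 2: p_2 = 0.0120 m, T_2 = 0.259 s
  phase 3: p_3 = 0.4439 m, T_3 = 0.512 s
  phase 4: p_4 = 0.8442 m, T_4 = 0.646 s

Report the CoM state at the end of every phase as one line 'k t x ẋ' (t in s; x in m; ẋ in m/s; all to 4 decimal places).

1 0.2790 -0.0013 0.7460
2 0.5380 0.2070 0.9391
3 1.0500 0.5688 0.7304
4 1.6960 0.7173 -0.1406

phase 1: p=-0.3007, T=0.279, ωT=0.818084, cosh=1.353715, sinh=0.912438; start (x,ẋ)=(-0.127600, 0.209000) → end (x,ẋ)=(-0.001336, 0.746047)
phase 2: p=0.0120, T=0.259, ωT=0.759440, cosh=1.302504, sinh=0.834575; start (x,ẋ)=(-0.001336, 0.746047) → end (x,ẋ)=(0.206973, 0.939095)
phase 3: p=0.4439, T=0.512, ωT=1.501286, cosh=2.355151, sinh=2.132307; start (x,ẋ)=(0.206973, 0.939095) → end (x,ẋ)=(0.568816, 0.730362)
phase 4: p=0.8442, T=0.646, ωT=1.894201, cosh=3.398837, sinh=3.248399; start (x,ẋ)=(0.568816, 0.730362) → end (x,ẋ)=(0.717335, -0.140641)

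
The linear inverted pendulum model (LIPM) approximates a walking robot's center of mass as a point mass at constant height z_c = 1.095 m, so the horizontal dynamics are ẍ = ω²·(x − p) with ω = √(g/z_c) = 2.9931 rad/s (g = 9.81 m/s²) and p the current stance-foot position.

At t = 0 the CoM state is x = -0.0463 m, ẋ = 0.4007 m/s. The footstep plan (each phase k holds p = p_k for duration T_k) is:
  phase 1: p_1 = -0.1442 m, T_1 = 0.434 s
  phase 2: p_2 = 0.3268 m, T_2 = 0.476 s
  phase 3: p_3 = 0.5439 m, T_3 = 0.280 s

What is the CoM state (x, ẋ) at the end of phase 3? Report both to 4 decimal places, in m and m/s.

phase 1: p=-0.1442, T=0.434, ωT=1.299005, cosh=1.969226, sinh=1.696423; start (x,ẋ)=(-0.046300, 0.400700) → end (x,ẋ)=(0.275695, 1.286162)
phase 2: p=0.3268, T=0.476, ωT=1.424716, cosh=2.198626, sinh=1.958049; start (x,ẋ)=(0.275695, 1.286162) → end (x,ẋ)=(1.055831, 2.528283)
phase 3: p=0.5439, T=0.280, ωT=0.838068, cosh=1.372221, sinh=0.939675; start (x,ẋ)=(1.055831, 2.528283) → end (x,ẋ)=(2.040130, 4.909191)

x = 2.0401, ẋ = 4.9092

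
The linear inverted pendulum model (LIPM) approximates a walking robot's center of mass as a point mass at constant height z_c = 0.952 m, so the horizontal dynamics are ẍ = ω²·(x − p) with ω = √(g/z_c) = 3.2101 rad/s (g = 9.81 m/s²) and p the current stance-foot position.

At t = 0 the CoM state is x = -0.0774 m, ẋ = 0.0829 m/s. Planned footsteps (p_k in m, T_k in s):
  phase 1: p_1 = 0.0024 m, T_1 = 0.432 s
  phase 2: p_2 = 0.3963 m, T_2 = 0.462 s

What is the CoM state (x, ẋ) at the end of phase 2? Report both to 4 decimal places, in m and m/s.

x = -0.9951, ẋ = -4.1605

phase 1: p=0.0024, T=0.432, ωT=1.386763, cosh=2.125879, sinh=1.875996; start (x,ẋ)=(-0.077400, 0.082900) → end (x,ẋ)=(-0.118798, -0.304331)
phase 2: p=0.3963, T=0.462, ωT=1.483066, cosh=2.316688, sinh=2.089748; start (x,ẋ)=(-0.118798, -0.304331) → end (x,ẋ)=(-0.995139, -4.160472)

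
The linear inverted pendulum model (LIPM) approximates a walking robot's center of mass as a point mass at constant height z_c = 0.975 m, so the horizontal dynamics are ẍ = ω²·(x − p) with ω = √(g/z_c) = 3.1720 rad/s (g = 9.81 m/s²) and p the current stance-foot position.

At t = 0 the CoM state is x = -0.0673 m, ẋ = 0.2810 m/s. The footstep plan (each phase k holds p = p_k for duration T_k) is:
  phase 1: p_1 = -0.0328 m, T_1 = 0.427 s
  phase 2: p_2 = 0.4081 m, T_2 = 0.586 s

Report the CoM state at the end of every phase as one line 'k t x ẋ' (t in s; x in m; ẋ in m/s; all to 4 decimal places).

1 0.4270 0.0561 0.3828
2 1.0130 -0.3708 -2.2371

phase 1: p=-0.0328, T=0.427, ωT=1.354444, cosh=2.066348, sinh=1.808258; start (x,ẋ)=(-0.067300, 0.281000) → end (x,ẋ)=(0.056100, 0.382759)
phase 2: p=0.4081, T=0.586, ωT=1.858792, cosh=3.285921, sinh=3.130060; start (x,ẋ)=(0.056100, 0.382759) → end (x,ẋ)=(-0.370845, -2.237132)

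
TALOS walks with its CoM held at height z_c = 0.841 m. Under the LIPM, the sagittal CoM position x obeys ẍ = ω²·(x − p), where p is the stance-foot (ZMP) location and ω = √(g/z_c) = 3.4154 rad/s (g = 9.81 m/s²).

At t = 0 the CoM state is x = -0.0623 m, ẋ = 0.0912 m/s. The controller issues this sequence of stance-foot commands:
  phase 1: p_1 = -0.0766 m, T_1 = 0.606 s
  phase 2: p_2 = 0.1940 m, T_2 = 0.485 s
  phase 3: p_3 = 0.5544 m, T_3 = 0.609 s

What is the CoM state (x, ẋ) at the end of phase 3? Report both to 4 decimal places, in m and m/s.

x = 0.2242, ẋ = -0.9520

phase 1: p=-0.0766, T=0.606, ωT=2.069732, cosh=4.024461, sinh=3.898242; start (x,ẋ)=(-0.062300, 0.091200) → end (x,ẋ)=(0.085043, 0.557422)
phase 2: p=0.1940, T=0.485, ωT=1.656469, cosh=2.715792, sinh=2.524981; start (x,ẋ)=(0.085043, 0.557422) → end (x,ẋ)=(0.310193, 0.574216)
phase 3: p=0.5544, T=0.609, ωT=2.079979, cosh=4.064615, sinh=3.939682; start (x,ẋ)=(0.310193, 0.574216) → end (x,ẋ)=(0.224154, -0.951982)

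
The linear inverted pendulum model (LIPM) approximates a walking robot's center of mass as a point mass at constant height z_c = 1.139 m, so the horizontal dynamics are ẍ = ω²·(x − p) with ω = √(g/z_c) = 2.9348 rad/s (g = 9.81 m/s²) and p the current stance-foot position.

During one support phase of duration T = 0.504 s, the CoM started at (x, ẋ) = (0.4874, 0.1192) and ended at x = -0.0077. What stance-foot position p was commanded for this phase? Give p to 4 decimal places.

ωT = 2.9348·0.504 = 1.479139; cosh(ωT) = 2.308500, sinh(ωT) = 2.080666
x(T) = p + (x₀−p)·cosh(ωT) + (ẋ₀/ω)·sinh(ωT) ⇒ p·(1 − cosh) = x(T) − x₀·cosh − (ẋ₀/ω)·sinh
numerator   = -0.0077 − (0.4874)·2.308500 − (0.1192/2.9348)·2.080666 = -1.217371
denominator = 1 − 2.308500 = -1.308500
p = -1.217371 / -1.308500 = 0.9304

p = 0.9304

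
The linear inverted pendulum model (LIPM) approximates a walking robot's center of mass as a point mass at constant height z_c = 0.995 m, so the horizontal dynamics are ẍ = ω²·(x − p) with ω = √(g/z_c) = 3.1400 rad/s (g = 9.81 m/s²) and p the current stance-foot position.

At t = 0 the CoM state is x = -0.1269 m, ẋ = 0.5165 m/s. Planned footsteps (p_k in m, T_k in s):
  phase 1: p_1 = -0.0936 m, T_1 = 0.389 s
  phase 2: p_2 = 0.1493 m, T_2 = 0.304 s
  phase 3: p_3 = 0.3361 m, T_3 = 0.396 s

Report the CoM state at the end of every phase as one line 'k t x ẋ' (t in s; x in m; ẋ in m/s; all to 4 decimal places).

1 0.3890 0.0998 0.7902
2 0.6930 0.3538 1.0063
3 1.0890 0.8788 1.9783

phase 1: p=-0.0936, T=0.389, ωT=1.221460, cosh=1.843468, sinh=1.548669; start (x,ẋ)=(-0.126900, 0.516500) → end (x,ẋ)=(0.099754, 0.790219)
phase 2: p=0.1493, T=0.304, ωT=0.954560, cosh=1.491254, sinh=1.106273; start (x,ẋ)=(0.099754, 0.790219) → end (x,ẋ)=(0.353821, 1.006309)
phase 3: p=0.3361, T=0.396, ωT=1.243440, cosh=1.877956, sinh=1.589565; start (x,ẋ)=(0.353821, 1.006309) → end (x,ẋ)=(0.878804, 1.978254)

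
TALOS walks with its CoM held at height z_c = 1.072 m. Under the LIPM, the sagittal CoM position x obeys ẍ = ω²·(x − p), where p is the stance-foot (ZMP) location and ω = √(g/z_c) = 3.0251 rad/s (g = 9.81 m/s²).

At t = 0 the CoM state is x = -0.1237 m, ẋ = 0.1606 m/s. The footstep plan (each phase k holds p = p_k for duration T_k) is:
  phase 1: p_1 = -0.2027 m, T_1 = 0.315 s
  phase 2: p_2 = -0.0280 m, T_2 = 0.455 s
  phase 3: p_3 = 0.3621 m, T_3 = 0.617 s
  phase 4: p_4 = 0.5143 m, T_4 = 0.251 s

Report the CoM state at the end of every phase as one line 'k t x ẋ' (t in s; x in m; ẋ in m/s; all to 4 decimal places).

1 0.3150 -0.0264 0.5030
2 0.7700 0.2836 1.0684
3 1.3870 1.2166 2.7870
4 1.6380 2.1977 5.4025

phase 1: p=-0.2027, T=0.315, ωT=0.952907, cosh=1.489427, sinh=1.103809; start (x,ẋ)=(-0.123700, 0.160600) → end (x,ẋ)=(-0.026435, 0.502993)
phase 2: p=-0.0280, T=0.455, ωT=1.376421, cosh=2.106590, sinh=1.854109; start (x,ẋ)=(-0.026435, 0.502993) → end (x,ẋ)=(0.283586, 1.068379)
phase 3: p=0.3621, T=0.617, ωT=1.866487, cosh=3.310104, sinh=3.155437; start (x,ẋ)=(0.283586, 1.068379) → end (x,ẋ)=(1.216620, 2.786986)
phase 4: p=0.5143, T=0.251, ωT=0.759300, cosh=1.302387, sinh=0.834393; start (x,ẋ)=(1.216620, 2.786986) → end (x,ẋ)=(2.197708, 5.402476)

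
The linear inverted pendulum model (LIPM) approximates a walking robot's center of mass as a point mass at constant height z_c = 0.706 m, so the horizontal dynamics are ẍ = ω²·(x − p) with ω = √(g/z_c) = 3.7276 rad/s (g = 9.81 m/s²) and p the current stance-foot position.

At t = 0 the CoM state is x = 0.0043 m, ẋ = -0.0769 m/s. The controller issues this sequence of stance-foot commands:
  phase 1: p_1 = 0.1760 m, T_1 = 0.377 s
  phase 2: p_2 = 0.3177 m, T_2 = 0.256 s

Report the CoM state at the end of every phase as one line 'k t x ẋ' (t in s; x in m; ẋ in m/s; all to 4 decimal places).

phase 1: p=0.1760, T=0.377, ωT=1.405305, cosh=2.161031, sinh=1.915739; start (x,ẋ)=(0.004300, -0.076900) → end (x,ẋ)=(-0.234571, -1.392312)
phase 2: p=0.3177, T=0.256, ωT=0.954266, cosh=1.490929, sinh=1.105834; start (x,ẋ)=(-0.234571, -1.392312) → end (x,ẋ)=(-0.918741, -4.352356)

1 0.3770 -0.2346 -1.3923
2 0.6330 -0.9187 -4.3524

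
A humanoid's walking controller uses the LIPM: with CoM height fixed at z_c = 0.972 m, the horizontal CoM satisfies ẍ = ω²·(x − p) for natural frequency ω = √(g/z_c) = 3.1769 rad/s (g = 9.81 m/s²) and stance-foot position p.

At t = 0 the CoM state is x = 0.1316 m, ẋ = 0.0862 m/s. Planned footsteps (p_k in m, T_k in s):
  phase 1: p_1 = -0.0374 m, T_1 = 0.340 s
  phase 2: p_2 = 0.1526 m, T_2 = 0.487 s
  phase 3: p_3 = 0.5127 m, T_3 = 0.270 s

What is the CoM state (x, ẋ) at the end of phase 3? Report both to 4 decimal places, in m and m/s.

x = 2.1524, ẋ = 5.7350

phase 1: p=-0.0374, T=0.340, ωT=1.080146, cosh=1.642328, sinh=1.302782; start (x,ẋ)=(0.131600, 0.086200) → end (x,ẋ)=(0.275502, 0.841027)
phase 2: p=0.1526, T=0.487, ωT=1.547150, cosh=2.455458, sinh=2.242605; start (x,ẋ)=(0.275502, 0.841027) → end (x,ẋ)=(1.048071, 2.940728)
phase 3: p=0.5127, T=0.270, ωT=0.857763, cosh=1.390995, sinh=0.966885; start (x,ẋ)=(1.048071, 2.940728) → end (x,ẋ)=(2.152404, 5.735034)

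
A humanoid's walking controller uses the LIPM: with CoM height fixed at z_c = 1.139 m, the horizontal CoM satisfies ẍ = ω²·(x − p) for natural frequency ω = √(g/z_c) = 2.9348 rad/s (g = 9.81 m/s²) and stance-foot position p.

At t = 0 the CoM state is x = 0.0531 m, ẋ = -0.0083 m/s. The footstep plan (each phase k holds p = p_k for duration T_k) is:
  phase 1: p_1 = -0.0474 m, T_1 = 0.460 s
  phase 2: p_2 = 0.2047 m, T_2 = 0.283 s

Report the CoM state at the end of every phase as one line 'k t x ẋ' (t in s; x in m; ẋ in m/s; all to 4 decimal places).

phase 1: p=-0.0474, T=0.460, ωT=1.350008, cosh=2.058347, sinh=1.799109; start (x,ẋ)=(0.053100, -0.008300) → end (x,ẋ)=(0.154376, 0.513558)
phase 2: p=0.2047, T=0.283, ωT=0.830548, cosh=1.365193, sinh=0.929383; start (x,ẋ)=(0.154376, 0.513558) → end (x,ẋ)=(0.298630, 0.563844)

1 0.4600 0.1544 0.5136
2 0.7430 0.2986 0.5638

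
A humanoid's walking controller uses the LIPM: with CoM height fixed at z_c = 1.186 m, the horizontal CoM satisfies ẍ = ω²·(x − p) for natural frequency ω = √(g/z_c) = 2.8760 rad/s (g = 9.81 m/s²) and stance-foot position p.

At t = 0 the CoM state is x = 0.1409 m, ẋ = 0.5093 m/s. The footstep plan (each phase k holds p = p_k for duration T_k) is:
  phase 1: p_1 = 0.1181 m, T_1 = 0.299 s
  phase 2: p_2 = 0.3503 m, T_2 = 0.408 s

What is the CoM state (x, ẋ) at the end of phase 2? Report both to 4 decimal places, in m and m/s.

phase 1: p=0.1181, T=0.299, ωT=0.859924, cosh=1.393088, sinh=0.969893; start (x,ẋ)=(0.140900, 0.509300) → end (x,ẋ)=(0.321617, 0.773098)
phase 2: p=0.3503, T=0.408, ωT=1.173408, cosh=1.771151, sinh=1.461840; start (x,ẋ)=(0.321617, 0.773098) → end (x,ẋ)=(0.692456, 1.248684)

x = 0.6925, ẋ = 1.2487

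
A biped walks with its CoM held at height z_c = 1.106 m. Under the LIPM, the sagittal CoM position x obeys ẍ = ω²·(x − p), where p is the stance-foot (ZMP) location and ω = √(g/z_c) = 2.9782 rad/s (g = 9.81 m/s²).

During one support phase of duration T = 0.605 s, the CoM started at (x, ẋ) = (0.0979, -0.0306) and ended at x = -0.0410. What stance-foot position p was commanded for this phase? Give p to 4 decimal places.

ωT = 2.9782·0.605 = 1.801811; cosh(ωT) = 3.112807, sinh(ωT) = 2.947807
x(T) = p + (x₀−p)·cosh(ωT) + (ẋ₀/ω)·sinh(ωT) ⇒ p·(1 − cosh) = x(T) − x₀·cosh − (ẋ₀/ω)·sinh
numerator   = -0.0410 − (0.0979)·3.112807 − (-0.0306/2.9782)·2.947807 = -0.315456
denominator = 1 − 3.112807 = -2.112807
p = -0.315456 / -2.112807 = 0.1493

p = 0.1493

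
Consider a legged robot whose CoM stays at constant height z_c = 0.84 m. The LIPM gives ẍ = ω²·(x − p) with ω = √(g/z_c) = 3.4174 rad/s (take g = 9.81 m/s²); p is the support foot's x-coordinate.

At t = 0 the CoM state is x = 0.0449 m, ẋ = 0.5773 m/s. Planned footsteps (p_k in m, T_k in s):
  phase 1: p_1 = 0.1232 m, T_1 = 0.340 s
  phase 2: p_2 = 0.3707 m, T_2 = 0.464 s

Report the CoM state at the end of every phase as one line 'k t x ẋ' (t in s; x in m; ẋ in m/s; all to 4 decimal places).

1 0.3400 0.2294 0.6271
2 0.8040 0.4404 0.4654

phase 1: p=0.1232, T=0.340, ωT=1.161916, cosh=1.754469, sinh=1.441582; start (x,ẋ)=(0.044900, 0.577300) → end (x,ẋ)=(0.229351, 0.627113)
phase 2: p=0.3707, T=0.464, ωT=1.585674, cosh=2.543694, sinh=2.338885; start (x,ẋ)=(0.229351, 0.627113) → end (x,ẋ)=(0.440350, 0.465394)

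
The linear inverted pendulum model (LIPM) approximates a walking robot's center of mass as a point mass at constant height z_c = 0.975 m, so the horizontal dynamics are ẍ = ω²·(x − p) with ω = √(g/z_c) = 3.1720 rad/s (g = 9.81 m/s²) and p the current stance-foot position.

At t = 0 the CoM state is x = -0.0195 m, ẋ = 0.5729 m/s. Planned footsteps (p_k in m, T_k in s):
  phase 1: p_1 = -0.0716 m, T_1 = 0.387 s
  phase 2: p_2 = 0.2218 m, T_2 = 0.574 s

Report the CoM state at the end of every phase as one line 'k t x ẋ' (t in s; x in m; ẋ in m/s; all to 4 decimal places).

1 0.3870 0.3067 1.3194
2 0.9610 1.7416 4.9909

phase 1: p=-0.0716, T=0.387, ωT=1.227564, cosh=1.852956, sinh=1.559950; start (x,ẋ)=(-0.019500, 0.572900) → end (x,ẋ)=(0.306684, 1.319357)
phase 2: p=0.2218, T=0.574, ωT=1.820728, cosh=3.169131, sinh=3.007223; start (x,ẋ)=(0.306684, 1.319357) → end (x,ẋ)=(1.741629, 4.990917)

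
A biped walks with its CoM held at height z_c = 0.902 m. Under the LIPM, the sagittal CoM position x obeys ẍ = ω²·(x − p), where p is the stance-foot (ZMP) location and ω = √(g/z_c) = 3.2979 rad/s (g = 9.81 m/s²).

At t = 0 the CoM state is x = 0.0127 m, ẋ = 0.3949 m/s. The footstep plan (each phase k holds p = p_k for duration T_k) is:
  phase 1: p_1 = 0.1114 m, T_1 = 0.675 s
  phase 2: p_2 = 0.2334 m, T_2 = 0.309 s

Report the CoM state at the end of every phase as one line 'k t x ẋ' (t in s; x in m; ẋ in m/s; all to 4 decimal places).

1 0.6750 0.1971 0.3603
2 0.9840 0.3082 0.4198

phase 1: p=0.1114, T=0.675, ωT=2.226082, cosh=4.685728, sinh=4.577777; start (x,ẋ)=(0.012700, 0.394900) → end (x,ẋ)=(0.197075, 0.360315)
phase 2: p=0.2334, T=0.309, ωT=1.019051, cosh=1.565751, sinh=1.204814; start (x,ẋ)=(0.197075, 0.360315) → end (x,ẋ)=(0.308157, 0.419831)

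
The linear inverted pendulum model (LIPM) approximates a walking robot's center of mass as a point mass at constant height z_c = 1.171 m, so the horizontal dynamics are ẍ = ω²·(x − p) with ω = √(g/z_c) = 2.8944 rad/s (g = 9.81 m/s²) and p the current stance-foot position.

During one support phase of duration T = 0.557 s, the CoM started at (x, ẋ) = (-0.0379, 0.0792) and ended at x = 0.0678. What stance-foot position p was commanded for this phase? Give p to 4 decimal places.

ωT = 2.8944·0.557 = 1.612181; cosh(ωT) = 2.606593, sinh(ωT) = 2.407141
x(T) = p + (x₀−p)·cosh(ωT) + (ẋ₀/ω)·sinh(ωT) ⇒ p·(1 − cosh) = x(T) − x₀·cosh − (ẋ₀/ω)·sinh
numerator   = 0.0678 − (-0.0379)·2.606593 − (0.0792/2.8944)·2.407141 = 0.100723
denominator = 1 − 2.606593 = -1.606593
p = 0.100723 / -1.606593 = -0.0627

p = -0.0627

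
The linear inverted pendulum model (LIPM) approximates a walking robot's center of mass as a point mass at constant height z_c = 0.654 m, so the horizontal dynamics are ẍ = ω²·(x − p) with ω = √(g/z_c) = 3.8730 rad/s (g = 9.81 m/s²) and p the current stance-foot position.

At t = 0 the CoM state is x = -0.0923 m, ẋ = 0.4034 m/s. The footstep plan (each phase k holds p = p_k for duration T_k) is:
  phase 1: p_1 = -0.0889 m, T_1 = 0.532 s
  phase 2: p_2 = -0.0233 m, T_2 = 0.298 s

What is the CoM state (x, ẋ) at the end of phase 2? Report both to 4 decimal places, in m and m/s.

phase 1: p=-0.0889, T=0.532, ωT=2.060436, cosh=3.988395, sinh=3.860996; start (x,ẋ)=(-0.092300, 0.403400) → end (x,ẋ)=(0.299689, 1.558076)
phase 2: p=-0.0233, T=0.298, ωT=1.154154, cosh=1.743332, sinh=1.428008; start (x,ẋ)=(0.299689, 1.558076) → end (x,ẋ)=(1.114253, 4.502591)

x = 1.1143, ẋ = 4.5026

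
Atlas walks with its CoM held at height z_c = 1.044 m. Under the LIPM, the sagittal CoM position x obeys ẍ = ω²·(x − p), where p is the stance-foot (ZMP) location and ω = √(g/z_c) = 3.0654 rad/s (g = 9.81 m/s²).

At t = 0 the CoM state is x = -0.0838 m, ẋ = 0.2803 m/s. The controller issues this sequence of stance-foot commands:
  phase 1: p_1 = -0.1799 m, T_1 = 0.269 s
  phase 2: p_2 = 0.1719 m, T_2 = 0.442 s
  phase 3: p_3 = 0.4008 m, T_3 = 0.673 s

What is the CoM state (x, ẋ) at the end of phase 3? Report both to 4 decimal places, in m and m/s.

x = 0.6386, ẋ = 0.8533

phase 1: p=-0.1799, T=0.269, ωT=0.824593, cosh=1.359682, sinh=0.921269; start (x,ẋ)=(-0.083800, 0.280300) → end (x,ẋ)=(0.035006, 0.652511)
phase 2: p=0.1719, T=0.442, ωT=1.354907, cosh=2.067185, sinh=1.809214; start (x,ẋ)=(0.035006, 0.652511) → end (x,ẋ)=(0.274030, 0.589653)
phase 3: p=0.4008, T=0.673, ωT=2.063014, cosh=3.998363, sinh=3.871292; start (x,ẋ)=(0.274030, 0.589653) → end (x,ẋ)=(0.638602, 0.853265)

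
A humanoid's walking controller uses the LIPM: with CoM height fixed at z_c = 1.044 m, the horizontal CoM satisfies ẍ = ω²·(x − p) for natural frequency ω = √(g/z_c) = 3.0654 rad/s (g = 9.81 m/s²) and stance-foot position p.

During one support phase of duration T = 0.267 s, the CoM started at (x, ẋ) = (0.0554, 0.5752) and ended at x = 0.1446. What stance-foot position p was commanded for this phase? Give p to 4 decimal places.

p = 0.2873

ωT = 3.0654·0.267 = 0.818462; cosh(ωT) = 1.354060, sinh(ωT) = 0.912950
x(T) = p + (x₀−p)·cosh(ωT) + (ẋ₀/ω)·sinh(ωT) ⇒ p·(1 − cosh) = x(T) − x₀·cosh − (ẋ₀/ω)·sinh
numerator   = 0.1446 − (0.0554)·1.354060 − (0.5752/3.0654)·0.912950 = -0.101723
denominator = 1 − 1.354060 = -0.354060
p = -0.101723 / -0.354060 = 0.2873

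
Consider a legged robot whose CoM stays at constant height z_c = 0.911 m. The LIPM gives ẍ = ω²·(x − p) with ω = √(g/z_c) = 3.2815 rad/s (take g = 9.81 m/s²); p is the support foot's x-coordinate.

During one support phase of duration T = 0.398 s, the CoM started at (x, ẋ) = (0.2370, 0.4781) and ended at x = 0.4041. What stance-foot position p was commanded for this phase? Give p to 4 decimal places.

p = 0.3207

ωT = 3.2815·0.398 = 1.306037; cosh(ωT) = 1.981203, sinh(ωT) = 1.710312
x(T) = p + (x₀−p)·cosh(ωT) + (ẋ₀/ω)·sinh(ωT) ⇒ p·(1 − cosh) = x(T) − x₀·cosh − (ẋ₀/ω)·sinh
numerator   = 0.4041 − (0.2370)·1.981203 − (0.4781/3.2815)·1.710312 = -0.314630
denominator = 1 − 1.981203 = -0.981203
p = -0.314630 / -0.981203 = 0.3207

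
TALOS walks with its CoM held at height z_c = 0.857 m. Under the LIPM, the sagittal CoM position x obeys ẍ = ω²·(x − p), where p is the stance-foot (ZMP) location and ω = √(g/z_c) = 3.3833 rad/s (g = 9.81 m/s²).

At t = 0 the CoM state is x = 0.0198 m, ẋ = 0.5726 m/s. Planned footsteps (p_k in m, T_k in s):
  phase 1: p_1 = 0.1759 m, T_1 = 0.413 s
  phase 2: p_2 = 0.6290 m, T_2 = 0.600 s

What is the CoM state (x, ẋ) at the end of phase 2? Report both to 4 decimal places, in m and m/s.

x = -0.9286, ẋ = -5.0328

phase 1: p=0.1759, T=0.413, ωT=1.397303, cosh=2.145770, sinh=1.898507; start (x,ẋ)=(0.019800, 0.572600) → end (x,ẋ)=(0.162254, 0.226003)
phase 2: p=0.6290, T=0.600, ωT=2.029980, cosh=3.872636, sinh=3.741298; start (x,ẋ)=(0.162254, 0.226003) → end (x,ẋ)=(-0.928618, -5.032805)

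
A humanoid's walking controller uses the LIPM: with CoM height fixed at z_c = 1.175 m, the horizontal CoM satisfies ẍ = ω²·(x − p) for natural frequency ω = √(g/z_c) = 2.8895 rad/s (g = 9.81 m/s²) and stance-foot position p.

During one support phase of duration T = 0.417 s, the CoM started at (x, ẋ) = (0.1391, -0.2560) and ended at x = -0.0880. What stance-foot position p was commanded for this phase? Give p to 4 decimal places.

ωT = 2.8895·0.417 = 1.204921; cosh(ωT) = 1.818106, sinh(ωT) = 1.518391
x(T) = p + (x₀−p)·cosh(ωT) + (ẋ₀/ω)·sinh(ωT) ⇒ p·(1 − cosh) = x(T) − x₀·cosh − (ẋ₀/ω)·sinh
numerator   = -0.0880 − (0.1391)·1.818106 − (-0.2560/2.8895)·1.518391 = -0.206374
denominator = 1 − 1.818106 = -0.818106
p = -0.206374 / -0.818106 = 0.2523

p = 0.2523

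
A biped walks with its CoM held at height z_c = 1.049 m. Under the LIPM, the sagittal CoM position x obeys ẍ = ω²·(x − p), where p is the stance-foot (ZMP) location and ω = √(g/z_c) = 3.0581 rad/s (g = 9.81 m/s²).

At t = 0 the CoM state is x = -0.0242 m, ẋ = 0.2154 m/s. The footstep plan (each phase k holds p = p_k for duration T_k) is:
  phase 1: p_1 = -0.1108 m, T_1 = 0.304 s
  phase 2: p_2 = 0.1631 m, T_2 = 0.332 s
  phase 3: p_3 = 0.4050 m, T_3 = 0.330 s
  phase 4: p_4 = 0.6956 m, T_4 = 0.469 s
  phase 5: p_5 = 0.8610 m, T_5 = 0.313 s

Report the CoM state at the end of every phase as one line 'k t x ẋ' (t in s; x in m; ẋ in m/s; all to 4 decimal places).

phase 1: p=-0.1108, T=0.304, ωT=0.929662, cosh=1.464170, sinh=1.069483; start (x,ẋ)=(-0.024200, 0.215400) → end (x,ẋ)=(0.091327, 0.598615)
phase 2: p=0.1631, T=0.332, ωT=1.015289, cosh=1.561230, sinh=1.198932; start (x,ẋ)=(0.091327, 0.598615) → end (x,ẋ)=(0.285734, 0.671424)
phase 3: p=0.4050, T=0.330, ωT=1.009173, cosh=1.553926, sinh=1.189406; start (x,ẋ)=(0.285734, 0.671424) → end (x,ẋ)=(0.480810, 0.609534)
phase 4: p=0.6956, T=0.469, ωT=1.434249, cosh=2.217393, sinh=1.979099; start (x,ẋ)=(0.480810, 0.609534) → end (x,ẋ)=(0.613797, 0.051609)
phase 5: p=0.8610, T=0.313, ωT=0.957185, cosh=1.494164, sinh=1.110192; start (x,ẋ)=(0.613797, 0.051609) → end (x,ẋ)=(0.510373, -0.762163)

1 0.3040 0.0913 0.5986
2 0.6360 0.2857 0.6714
3 0.9660 0.4808 0.6095
4 1.4350 0.6138 0.0516
5 1.7480 0.5104 -0.7622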